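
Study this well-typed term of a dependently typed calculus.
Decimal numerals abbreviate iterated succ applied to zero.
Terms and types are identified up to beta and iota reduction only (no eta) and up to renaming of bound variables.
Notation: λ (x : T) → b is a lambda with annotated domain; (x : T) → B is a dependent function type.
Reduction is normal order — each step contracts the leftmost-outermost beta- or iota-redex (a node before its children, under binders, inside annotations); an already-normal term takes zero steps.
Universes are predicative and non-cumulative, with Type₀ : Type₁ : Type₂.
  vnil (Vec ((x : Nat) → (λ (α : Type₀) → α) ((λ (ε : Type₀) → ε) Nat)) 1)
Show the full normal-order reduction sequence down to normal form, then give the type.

reduction (normal order):
  vnil (Vec ((x : Nat) → (λ (α : Type₀) → α) ((λ (ε : Type₀) → ε) Nat)) 1)
  ~> vnil (Vec ((x : Nat) → (λ (α : Type₀) → α) Nat) 1)
  ~> vnil (Vec ((x : Nat) → Nat) 1)
inferred type:
  Vec (Vec ((x : Nat) → Nat) 1) 0


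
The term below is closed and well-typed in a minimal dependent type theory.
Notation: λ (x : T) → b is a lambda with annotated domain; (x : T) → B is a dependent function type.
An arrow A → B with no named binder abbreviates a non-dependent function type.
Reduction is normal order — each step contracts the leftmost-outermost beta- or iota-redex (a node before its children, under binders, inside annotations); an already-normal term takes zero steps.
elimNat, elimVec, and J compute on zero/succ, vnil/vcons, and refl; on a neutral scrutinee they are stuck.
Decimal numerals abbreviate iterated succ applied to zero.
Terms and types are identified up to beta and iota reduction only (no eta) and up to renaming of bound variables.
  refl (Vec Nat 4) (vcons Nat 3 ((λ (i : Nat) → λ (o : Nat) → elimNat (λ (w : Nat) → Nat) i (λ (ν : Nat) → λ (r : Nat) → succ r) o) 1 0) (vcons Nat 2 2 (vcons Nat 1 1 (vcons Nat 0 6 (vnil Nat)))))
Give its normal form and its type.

resulting normal form:
  refl (Vec Nat 4) (vcons Nat 3 1 (vcons Nat 2 2 (vcons Nat 1 1 (vcons Nat 0 6 (vnil Nat)))))
type:
  Eq (Vec Nat 4) (vcons Nat 3 1 (vcons Nat 2 2 (vcons Nat 1 1 (vcons Nat 0 6 (vnil Nat))))) (vcons Nat 3 1 (vcons Nat 2 2 (vcons Nat 1 1 (vcons Nat 0 6 (vnil Nat)))))
observation: normalization takes exactly 3 steps under the normal-order strategy.


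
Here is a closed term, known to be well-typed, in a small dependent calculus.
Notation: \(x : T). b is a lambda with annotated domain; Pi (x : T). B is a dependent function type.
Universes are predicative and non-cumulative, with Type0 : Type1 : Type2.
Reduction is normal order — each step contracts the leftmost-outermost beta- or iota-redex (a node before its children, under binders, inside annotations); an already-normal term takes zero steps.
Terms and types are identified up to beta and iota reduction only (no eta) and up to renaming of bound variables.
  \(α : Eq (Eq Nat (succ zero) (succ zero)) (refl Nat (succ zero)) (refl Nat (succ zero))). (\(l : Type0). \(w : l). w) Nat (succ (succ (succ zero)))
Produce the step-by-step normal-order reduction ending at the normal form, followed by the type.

normal-order reduction:
  \(α : Eq (Eq Nat (succ zero) (succ zero)) (refl Nat (succ zero)) (refl Nat (succ zero))). (\(l : Type0). \(w : l). w) Nat (succ (succ (succ zero)))
  ~> \(α : Eq (Eq Nat (succ zero) (succ zero)) (refl Nat (succ zero)) (refl Nat (succ zero))). (\(l : Nat). l) (succ (succ (succ zero)))
  ~> \(α : Eq (Eq Nat (succ zero) (succ zero)) (refl Nat (succ zero)) (refl Nat (succ zero))). succ (succ (succ zero))
inferred type:
  Pi (α : Eq (Eq Nat (succ zero) (succ zero)) (refl Nat (succ zero)) (refl Nat (succ zero))). Nat


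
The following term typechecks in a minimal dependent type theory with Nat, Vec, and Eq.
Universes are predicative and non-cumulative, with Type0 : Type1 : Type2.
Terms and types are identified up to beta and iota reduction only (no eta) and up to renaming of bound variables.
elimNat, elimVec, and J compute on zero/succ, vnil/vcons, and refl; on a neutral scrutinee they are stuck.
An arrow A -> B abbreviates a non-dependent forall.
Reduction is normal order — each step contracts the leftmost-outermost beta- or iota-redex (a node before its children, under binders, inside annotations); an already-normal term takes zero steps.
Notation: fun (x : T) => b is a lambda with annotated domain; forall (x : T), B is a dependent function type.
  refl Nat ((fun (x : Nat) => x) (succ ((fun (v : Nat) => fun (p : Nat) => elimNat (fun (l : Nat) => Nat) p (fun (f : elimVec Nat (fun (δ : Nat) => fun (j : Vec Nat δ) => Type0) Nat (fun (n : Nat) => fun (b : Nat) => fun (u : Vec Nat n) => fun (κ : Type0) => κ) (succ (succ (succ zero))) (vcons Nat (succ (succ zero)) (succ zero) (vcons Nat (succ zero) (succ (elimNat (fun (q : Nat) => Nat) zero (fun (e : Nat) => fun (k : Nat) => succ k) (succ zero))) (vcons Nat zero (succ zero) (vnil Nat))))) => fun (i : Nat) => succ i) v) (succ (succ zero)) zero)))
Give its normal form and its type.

reduced normal form:
  refl Nat (succ (succ (succ zero)))
inferred type:
  Eq Nat (succ (succ (succ zero))) (succ (succ (succ zero)))
observation: the leftmost-outermost redex is a beta-redex, and normalization takes 10 steps.


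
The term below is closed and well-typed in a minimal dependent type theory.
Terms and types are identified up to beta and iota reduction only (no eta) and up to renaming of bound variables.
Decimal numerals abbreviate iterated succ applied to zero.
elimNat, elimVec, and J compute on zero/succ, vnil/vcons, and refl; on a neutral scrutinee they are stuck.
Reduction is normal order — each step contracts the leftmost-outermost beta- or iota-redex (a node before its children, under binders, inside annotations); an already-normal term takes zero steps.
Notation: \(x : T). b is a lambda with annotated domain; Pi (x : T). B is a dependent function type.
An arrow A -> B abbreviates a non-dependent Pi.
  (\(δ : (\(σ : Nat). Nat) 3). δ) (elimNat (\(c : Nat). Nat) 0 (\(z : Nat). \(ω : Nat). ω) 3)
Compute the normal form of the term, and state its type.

reduced normal form:
  0
the term's type:
  Nat


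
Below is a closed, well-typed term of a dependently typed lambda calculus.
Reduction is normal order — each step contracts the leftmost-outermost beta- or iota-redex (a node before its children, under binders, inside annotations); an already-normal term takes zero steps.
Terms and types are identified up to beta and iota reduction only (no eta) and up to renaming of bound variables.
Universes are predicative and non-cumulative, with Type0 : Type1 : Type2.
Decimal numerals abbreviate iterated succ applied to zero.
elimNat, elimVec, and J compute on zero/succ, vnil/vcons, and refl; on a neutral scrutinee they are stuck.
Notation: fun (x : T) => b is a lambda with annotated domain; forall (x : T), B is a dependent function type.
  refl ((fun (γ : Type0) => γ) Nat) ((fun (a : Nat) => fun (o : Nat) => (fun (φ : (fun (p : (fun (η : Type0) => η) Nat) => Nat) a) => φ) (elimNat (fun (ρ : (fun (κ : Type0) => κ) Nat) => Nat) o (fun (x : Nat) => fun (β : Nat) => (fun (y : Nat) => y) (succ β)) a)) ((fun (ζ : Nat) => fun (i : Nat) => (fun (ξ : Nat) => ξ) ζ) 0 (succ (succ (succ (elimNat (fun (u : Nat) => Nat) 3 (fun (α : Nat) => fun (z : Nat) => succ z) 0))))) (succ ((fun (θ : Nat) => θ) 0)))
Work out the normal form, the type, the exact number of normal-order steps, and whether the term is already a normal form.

resulting normal form:
  refl Nat 1
the term's type:
  Eq Nat 1 1
reduction steps (normal order): 11
started in normal form: no
first redex: a beta-redex


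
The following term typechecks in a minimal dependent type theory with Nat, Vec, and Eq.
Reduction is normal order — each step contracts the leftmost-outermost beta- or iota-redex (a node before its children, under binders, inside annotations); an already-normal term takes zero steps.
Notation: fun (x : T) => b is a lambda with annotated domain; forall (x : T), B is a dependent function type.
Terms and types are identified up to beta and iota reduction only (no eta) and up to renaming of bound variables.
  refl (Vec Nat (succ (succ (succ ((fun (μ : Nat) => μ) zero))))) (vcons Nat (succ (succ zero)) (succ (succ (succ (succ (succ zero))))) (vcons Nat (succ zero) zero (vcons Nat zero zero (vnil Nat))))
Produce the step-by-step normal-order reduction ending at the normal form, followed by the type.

reduction (normal order):
  refl (Vec Nat (succ (succ (succ ((fun (μ : Nat) => μ) zero))))) (vcons Nat (succ (succ zero)) (succ (succ (succ (succ (succ zero))))) (vcons Nat (succ zero) zero (vcons Nat zero zero (vnil Nat))))
  ~> refl (Vec Nat (succ (succ (succ zero)))) (vcons Nat (succ (succ zero)) (succ (succ (succ (succ (succ zero))))) (vcons Nat (succ zero) zero (vcons Nat zero zero (vnil Nat))))
the term's type:
  Eq (Vec Nat (succ (succ (succ zero)))) (vcons Nat (succ (succ zero)) (succ (succ (succ (succ (succ zero))))) (vcons Nat (succ zero) zero (vcons Nat zero zero (vnil Nat)))) (vcons Nat (succ (succ zero)) (succ (succ (succ (succ (succ zero))))) (vcons Nat (succ zero) zero (vcons Nat zero zero (vnil Nat))))


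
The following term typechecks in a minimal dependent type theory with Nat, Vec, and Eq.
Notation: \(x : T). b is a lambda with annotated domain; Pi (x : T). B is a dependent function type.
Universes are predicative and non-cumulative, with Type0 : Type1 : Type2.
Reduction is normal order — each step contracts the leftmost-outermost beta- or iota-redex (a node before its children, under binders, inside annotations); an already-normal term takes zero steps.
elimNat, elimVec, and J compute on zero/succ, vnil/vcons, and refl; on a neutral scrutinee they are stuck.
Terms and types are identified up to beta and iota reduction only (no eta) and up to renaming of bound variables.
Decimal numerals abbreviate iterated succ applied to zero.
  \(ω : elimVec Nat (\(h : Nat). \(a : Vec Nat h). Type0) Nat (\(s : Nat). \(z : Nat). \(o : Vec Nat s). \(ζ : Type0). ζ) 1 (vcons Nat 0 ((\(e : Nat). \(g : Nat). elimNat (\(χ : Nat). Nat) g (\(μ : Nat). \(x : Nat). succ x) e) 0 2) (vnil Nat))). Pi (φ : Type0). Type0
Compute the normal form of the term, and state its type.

reduced normal form:
  \(ω : Nat). Pi (h : Type0). Type0
inferred type:
  Pi (ω : Nat). Type1
observation: the first redex contracted is an elimVec iota-redex; the normal form is reached in 6 normal-order steps.


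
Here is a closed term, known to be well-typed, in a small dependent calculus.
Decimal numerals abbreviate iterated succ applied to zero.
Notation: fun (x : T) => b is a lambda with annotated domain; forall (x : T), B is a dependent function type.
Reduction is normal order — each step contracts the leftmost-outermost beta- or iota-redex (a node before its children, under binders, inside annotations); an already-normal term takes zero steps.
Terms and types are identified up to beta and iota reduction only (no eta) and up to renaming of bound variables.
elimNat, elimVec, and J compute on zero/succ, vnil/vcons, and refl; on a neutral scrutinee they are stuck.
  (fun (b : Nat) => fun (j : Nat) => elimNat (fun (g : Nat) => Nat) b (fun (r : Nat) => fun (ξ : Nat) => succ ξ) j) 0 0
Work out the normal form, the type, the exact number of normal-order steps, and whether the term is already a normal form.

reduced normal form:
  0
type:
  Nat
reduction steps (normal order): 3
already normal: no
first contracted redex: a beta-redex


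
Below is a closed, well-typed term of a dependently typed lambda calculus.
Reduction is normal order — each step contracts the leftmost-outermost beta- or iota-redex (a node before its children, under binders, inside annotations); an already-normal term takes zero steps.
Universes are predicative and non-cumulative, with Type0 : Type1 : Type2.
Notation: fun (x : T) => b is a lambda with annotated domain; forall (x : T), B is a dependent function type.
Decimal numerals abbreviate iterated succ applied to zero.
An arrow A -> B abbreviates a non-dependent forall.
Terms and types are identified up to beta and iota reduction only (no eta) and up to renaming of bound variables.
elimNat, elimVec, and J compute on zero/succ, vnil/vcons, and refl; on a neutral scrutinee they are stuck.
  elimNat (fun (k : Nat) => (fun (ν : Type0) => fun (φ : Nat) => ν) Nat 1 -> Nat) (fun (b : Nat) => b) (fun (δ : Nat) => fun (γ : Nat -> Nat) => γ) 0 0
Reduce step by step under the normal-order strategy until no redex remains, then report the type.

normal-order reduction:
  elimNat (fun (k : Nat) => (fun (ν : Type0) => fun (φ : Nat) => ν) Nat 1 -> Nat) (fun (b : Nat) => b) (fun (δ : Nat) => fun (γ : Nat -> Nat) => γ) 0 0
  ~> (fun (k : Nat) => k) 0
  ~> 0
the term's type:
  Nat


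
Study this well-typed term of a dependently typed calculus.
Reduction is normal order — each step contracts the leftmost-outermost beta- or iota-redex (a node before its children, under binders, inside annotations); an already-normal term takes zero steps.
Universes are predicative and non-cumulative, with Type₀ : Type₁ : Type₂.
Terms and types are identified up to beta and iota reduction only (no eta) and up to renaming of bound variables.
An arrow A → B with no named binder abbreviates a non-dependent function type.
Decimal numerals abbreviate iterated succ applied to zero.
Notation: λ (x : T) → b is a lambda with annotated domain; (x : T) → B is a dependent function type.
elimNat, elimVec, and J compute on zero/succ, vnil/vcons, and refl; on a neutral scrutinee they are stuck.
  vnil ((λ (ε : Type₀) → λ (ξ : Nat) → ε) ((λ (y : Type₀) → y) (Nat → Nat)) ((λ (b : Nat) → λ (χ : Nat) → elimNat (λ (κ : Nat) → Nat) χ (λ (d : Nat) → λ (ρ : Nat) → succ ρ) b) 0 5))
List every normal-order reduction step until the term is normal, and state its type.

normal-order reduction sequence:
  vnil ((λ (ε : Type₀) → λ (ξ : Nat) → ε) ((λ (y : Type₀) → y) (Nat → Nat)) ((λ (b : Nat) → λ (χ : Nat) → elimNat (λ (κ : Nat) → Nat) χ (λ (d : Nat) → λ (ρ : Nat) → succ ρ) b) 0 5))
  ~> vnil ((λ (ε : Nat) → (λ (ξ : Type₀) → ξ) (Nat → Nat)) ((λ (y : Nat) → λ (b : Nat) → elimNat (λ (χ : Nat) → Nat) b (λ (κ : Nat) → λ (d : Nat) → succ d) y) 0 5))
  ~> vnil ((λ (ε : Type₀) → ε) (Nat → Nat))
  ~> vnil (Nat → Nat)
inferred type:
  Vec (Nat → Nat) 0


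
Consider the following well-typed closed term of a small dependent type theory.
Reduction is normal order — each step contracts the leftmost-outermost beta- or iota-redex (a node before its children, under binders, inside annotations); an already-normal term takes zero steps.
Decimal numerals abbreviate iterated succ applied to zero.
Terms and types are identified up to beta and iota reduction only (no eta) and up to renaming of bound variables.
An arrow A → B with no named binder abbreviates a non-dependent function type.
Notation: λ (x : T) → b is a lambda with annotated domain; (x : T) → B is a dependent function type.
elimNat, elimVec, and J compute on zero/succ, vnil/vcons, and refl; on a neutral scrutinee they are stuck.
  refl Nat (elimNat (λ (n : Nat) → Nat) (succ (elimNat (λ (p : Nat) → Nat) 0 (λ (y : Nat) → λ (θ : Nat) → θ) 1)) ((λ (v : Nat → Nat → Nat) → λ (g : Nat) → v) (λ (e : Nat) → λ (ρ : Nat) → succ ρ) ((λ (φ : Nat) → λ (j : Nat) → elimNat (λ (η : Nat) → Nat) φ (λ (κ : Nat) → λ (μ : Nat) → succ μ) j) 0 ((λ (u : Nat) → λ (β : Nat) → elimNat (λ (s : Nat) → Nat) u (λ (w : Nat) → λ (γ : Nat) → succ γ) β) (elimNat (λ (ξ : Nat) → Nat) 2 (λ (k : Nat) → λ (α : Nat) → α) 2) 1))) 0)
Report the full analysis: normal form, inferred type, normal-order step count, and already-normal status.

resulting normal form:
  refl Nat 1
inferred type:
  Eq Nat 1 1
reduction steps (normal order): 5
term was already normal: no
first redex: an elimNat iota-redex


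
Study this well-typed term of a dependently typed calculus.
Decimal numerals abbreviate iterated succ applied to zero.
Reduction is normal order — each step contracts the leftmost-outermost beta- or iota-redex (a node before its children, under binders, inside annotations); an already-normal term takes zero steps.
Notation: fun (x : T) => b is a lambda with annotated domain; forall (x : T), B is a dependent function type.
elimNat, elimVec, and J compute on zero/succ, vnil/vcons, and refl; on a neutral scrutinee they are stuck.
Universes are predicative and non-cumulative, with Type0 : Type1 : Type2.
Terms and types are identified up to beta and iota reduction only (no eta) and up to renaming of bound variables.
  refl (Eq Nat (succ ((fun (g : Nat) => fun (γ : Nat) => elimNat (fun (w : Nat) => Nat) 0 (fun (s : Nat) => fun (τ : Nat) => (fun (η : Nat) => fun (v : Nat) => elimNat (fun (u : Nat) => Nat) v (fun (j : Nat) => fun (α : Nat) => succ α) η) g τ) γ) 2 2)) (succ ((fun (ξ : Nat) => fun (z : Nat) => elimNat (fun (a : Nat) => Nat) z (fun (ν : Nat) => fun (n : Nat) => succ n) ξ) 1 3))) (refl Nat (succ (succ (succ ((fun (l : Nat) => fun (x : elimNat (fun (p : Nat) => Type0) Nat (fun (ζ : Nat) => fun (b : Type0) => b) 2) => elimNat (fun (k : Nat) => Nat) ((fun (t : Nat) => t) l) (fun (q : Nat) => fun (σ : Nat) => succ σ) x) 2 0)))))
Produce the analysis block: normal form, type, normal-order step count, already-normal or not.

resulting normal form:
  refl (Eq Nat 5 5) (refl Nat 5)
the term's type:
  Eq (Eq Nat 5 5) (refl Nat 5) (refl Nat 5)
reduction steps (normal order): 37
term was already normal: no
first redex: a beta-redex


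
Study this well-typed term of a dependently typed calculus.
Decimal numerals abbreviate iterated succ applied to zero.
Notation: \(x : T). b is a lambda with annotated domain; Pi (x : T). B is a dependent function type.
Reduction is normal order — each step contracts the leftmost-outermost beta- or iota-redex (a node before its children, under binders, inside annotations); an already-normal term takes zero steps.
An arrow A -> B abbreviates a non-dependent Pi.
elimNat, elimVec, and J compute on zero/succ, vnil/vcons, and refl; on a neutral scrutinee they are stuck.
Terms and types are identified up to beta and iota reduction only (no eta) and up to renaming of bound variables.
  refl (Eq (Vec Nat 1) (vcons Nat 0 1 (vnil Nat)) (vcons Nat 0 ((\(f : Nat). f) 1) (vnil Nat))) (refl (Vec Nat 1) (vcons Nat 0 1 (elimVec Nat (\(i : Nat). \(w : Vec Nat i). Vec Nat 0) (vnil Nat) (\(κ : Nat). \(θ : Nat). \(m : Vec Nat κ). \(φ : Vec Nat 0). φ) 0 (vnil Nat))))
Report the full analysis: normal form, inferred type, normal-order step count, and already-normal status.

normal form:
  refl (Eq (Vec Nat 1) (vcons Nat 0 1 (vnil Nat)) (vcons Nat 0 1 (vnil Nat))) (refl (Vec Nat 1) (vcons Nat 0 1 (vnil Nat)))
type:
  Eq (Eq (Vec Nat 1) (vcons Nat 0 1 (vnil Nat)) (vcons Nat 0 1 (vnil Nat))) (refl (Vec Nat 1) (vcons Nat 0 1 (vnil Nat))) (refl (Vec Nat 1) (vcons Nat 0 1 (vnil Nat)))
steps to reach normal form (normal order): 2
term was already normal: no
first contracted redex: a beta-redex


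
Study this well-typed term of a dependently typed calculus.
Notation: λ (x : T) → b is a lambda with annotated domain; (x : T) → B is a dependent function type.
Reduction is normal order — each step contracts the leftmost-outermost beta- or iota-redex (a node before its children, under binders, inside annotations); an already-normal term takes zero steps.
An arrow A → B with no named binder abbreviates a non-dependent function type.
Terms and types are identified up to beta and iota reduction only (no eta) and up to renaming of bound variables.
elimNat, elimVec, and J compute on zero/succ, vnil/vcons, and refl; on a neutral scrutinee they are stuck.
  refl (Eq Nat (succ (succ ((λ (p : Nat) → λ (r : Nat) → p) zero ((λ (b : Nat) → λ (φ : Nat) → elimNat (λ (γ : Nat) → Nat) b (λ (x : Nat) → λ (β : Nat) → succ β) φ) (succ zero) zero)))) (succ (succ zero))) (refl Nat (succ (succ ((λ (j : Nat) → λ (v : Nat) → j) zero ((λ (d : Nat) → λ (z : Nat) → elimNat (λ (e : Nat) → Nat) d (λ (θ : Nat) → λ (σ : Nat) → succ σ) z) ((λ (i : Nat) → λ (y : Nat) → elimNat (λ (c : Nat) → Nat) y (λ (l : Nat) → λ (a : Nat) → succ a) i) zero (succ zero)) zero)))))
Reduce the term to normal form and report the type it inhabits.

reduced normal form:
  refl (Eq Nat (succ (succ zero)) (succ (succ zero))) (refl Nat (succ (succ zero)))
type:
  Eq (Eq Nat (succ (succ zero)) (succ (succ zero))) (refl Nat (succ (succ zero))) (refl Nat (succ (succ zero)))


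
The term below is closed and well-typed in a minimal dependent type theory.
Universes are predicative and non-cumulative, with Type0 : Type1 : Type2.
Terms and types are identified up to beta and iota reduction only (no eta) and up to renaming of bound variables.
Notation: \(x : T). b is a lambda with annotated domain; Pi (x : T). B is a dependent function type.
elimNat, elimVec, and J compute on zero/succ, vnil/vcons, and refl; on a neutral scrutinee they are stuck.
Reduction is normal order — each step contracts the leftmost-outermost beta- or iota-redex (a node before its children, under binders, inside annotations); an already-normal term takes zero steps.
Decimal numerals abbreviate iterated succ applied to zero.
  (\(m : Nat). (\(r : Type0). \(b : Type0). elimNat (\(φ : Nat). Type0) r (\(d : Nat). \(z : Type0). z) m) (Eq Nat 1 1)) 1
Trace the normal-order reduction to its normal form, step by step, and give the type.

reduction (normal order):
  (\(m : Nat). (\(r : Type0). \(b : Type0). elimNat (\(φ : Nat). Type0) r (\(d : Nat). \(z : Type0). z) m) (Eq Nat 1 1)) 1
  ~> (\(m : Type0). \(r : Type0). elimNat (\(b : Nat). Type0) m (\(φ : Nat). \(d : Type0). d) 1) (Eq Nat 1 1)
  ~> \(m : Type0). elimNat (\(r : Nat). Type0) (Eq Nat 1 1) (\(b : Nat). \(φ : Type0). φ) 1
  ~> \(m : Type0). (\(r : Nat). \(b : Type0). b) 0 (elimNat (\(φ : Nat). Type0) (Eq Nat 1 1) (\(d : Nat). \(z : Type0). z) 0)
  ~> \(m : Type0). (\(r : Type0). r) (elimNat (\(b : Nat). Type0) (Eq Nat 1 1) (\(φ : Nat). \(d : Type0). d) 0)
  ~> \(m : Type0). elimNat (\(r : Nat). Type0) (Eq Nat 1 1) (\(b : Nat). \(φ : Type0). φ) 0
  ~> \(m : Type0). Eq Nat 1 1
the term's type:
  Pi (m : Type0). Type0


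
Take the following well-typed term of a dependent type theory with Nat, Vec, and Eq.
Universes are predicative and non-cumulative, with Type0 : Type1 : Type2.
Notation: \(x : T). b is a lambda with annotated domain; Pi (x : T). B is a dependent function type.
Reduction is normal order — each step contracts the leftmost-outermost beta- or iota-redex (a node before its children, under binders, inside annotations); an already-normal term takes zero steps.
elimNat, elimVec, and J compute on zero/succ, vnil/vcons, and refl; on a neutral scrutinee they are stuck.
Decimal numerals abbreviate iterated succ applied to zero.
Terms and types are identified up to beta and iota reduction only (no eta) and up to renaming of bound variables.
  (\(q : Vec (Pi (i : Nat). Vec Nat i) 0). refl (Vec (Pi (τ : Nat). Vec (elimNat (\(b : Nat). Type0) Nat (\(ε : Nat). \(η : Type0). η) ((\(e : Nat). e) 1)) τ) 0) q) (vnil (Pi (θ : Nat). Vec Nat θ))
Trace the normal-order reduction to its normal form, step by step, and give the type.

reduction (normal order):
  (\(q : Vec (Pi (i : Nat). Vec Nat i) 0). refl (Vec (Pi (τ : Nat). Vec (elimNat (\(b : Nat). Type0) Nat (\(ε : Nat). \(η : Type0). η) ((\(e : Nat). e) 1)) τ) 0) q) (vnil (Pi (θ : Nat). Vec Nat θ))
  ~> refl (Vec (Pi (q : Nat). Vec (elimNat (\(i : Nat). Type0) Nat (\(τ : Nat). \(b : Type0). b) ((\(ε : Nat). ε) 1)) q) 0) (vnil (Pi (η : Nat). Vec Nat η))
  ~> refl (Vec (Pi (q : Nat). Vec (elimNat (\(i : Nat). Type0) Nat (\(τ : Nat). \(b : Type0). b) 1) q) 0) (vnil (Pi (ε : Nat). Vec Nat ε))
  ~> refl (Vec (Pi (q : Nat). Vec ((\(i : Nat). \(τ : Type0). τ) 0 (elimNat (\(b : Nat). Type0) Nat (\(ε : Nat). \(η : Type0). η) 0)) q) 0) (vnil (Pi (e : Nat). Vec Nat e))
  ~> refl (Vec (Pi (q : Nat). Vec ((\(i : Type0). i) (elimNat (\(τ : Nat). Type0) Nat (\(b : Nat). \(ε : Type0). ε) 0)) q) 0) (vnil (Pi (η : Nat). Vec Nat η))
  ~> refl (Vec (Pi (q : Nat). Vec (elimNat (\(i : Nat). Type0) Nat (\(τ : Nat). \(b : Type0). b) 0) q) 0) (vnil (Pi (ε : Nat). Vec Nat ε))
  ~> refl (Vec (Pi (q : Nat). Vec Nat q) 0) (vnil (Pi (i : Nat). Vec Nat i))
inferred type:
  Eq (Vec (Pi (q : Nat). Vec Nat q) 0) (vnil (Pi (i : Nat). Vec Nat i)) (vnil (Pi (τ : Nat). Vec Nat τ))


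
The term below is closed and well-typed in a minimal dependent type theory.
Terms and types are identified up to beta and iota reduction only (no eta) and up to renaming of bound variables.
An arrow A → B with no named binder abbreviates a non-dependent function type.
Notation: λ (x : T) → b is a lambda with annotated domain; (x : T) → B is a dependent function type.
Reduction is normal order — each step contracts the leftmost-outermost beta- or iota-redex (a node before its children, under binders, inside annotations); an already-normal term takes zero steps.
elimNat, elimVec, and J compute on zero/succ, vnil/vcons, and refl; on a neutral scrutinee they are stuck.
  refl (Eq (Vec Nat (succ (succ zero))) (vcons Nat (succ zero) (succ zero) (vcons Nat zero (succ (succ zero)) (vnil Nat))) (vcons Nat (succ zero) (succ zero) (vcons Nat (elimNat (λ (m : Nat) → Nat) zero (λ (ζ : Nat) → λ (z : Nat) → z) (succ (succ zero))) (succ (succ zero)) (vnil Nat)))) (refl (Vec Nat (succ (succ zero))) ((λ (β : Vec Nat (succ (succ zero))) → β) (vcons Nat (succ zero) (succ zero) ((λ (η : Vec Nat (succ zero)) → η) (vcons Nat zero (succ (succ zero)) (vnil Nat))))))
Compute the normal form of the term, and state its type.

reduced normal form:
  refl (Eq (Vec Nat (succ (succ zero))) (vcons Nat (succ zero) (succ zero) (vcons Nat zero (succ (succ zero)) (vnil Nat))) (vcons Nat (succ zero) (succ zero) (vcons Nat zero (succ (succ zero)) (vnil Nat)))) (refl (Vec Nat (succ (succ zero))) (vcons Nat (succ zero) (succ zero) (vcons Nat zero (succ (succ zero)) (vnil Nat))))
inferred type:
  Eq (Eq (Vec Nat (succ (succ zero))) (vcons Nat (succ zero) (succ zero) (vcons Nat zero (succ (succ zero)) (vnil Nat))) (vcons Nat (succ zero) (succ zero) (vcons Nat zero (succ (succ zero)) (vnil Nat)))) (refl (Vec Nat (succ (succ zero))) (vcons Nat (succ zero) (succ zero) (vcons Nat zero (succ (succ zero)) (vnil Nat)))) (refl (Vec Nat (succ (succ zero))) (vcons Nat (succ zero) (succ zero) (vcons Nat zero (succ (succ zero)) (vnil Nat))))


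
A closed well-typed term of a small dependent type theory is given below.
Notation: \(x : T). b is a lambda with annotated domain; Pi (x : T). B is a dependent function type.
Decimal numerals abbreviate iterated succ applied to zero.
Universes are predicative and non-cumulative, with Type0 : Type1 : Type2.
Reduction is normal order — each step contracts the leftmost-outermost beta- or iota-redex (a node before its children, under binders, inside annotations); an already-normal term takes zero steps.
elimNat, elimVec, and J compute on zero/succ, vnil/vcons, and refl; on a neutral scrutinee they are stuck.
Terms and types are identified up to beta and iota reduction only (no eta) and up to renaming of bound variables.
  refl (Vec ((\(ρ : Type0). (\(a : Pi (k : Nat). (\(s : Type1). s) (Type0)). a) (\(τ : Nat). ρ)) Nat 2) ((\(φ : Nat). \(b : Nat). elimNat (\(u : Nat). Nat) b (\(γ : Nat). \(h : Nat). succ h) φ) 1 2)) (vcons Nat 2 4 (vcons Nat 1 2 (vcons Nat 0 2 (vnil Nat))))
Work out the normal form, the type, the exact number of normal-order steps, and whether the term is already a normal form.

normal form:
  refl (Vec Nat 3) (vcons Nat 2 4 (vcons Nat 1 2 (vcons Nat 0 2 (vnil Nat))))
the term's type:
  Eq (Vec Nat 3) (vcons Nat 2 4 (vcons Nat 1 2 (vcons Nat 0 2 (vnil Nat)))) (vcons Nat 2 4 (vcons Nat 1 2 (vcons Nat 0 2 (vnil Nat))))
reduction steps (normal order): 9
already normal: no
first contracted redex: a beta-redex


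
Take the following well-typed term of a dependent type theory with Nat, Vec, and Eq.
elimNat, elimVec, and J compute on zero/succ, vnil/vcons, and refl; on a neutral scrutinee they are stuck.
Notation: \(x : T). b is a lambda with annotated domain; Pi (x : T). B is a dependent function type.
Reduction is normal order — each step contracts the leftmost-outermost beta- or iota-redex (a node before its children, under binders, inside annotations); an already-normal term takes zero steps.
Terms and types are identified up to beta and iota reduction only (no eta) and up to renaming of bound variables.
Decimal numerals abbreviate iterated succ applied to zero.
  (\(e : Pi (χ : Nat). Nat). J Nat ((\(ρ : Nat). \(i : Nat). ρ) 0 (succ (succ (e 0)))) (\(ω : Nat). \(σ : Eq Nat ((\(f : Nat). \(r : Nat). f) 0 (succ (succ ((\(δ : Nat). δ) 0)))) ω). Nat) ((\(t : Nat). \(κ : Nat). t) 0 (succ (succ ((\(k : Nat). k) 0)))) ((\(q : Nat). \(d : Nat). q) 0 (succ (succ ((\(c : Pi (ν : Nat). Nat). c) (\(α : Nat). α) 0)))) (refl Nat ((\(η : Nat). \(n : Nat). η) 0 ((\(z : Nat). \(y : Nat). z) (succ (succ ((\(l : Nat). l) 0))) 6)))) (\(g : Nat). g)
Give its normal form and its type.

reduced normal form:
  0
the term's type:
  Nat
observation: normalization takes exactly 4 steps under the normal-order strategy.


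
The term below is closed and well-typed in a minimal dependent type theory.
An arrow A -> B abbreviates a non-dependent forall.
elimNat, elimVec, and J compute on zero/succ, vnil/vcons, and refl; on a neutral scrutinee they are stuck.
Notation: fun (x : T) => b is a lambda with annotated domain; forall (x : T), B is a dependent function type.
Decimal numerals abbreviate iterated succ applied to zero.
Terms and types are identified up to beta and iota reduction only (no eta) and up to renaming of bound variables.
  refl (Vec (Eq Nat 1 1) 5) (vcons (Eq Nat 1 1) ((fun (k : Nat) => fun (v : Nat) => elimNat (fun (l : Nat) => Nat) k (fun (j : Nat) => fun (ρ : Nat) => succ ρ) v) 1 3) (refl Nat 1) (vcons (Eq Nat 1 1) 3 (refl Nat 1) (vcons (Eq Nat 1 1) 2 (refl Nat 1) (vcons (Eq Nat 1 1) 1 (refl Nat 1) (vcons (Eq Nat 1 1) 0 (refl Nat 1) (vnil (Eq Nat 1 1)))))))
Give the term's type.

inferred type:
  Eq (Vec (Eq Nat 1 1) 5) (vcons (Eq Nat 1 1) 4 (refl Nat 1) (vcons (Eq Nat 1 1) 3 (refl Nat 1) (vcons (Eq Nat 1 1) 2 (refl Nat 1) (vcons (Eq Nat 1 1) 1 (refl Nat 1) (vcons (Eq Nat 1 1) 0 (refl Nat 1) (vnil (Eq Nat 1 1))))))) (vcons (Eq Nat 1 1) 4 (refl Nat 1) (vcons (Eq Nat 1 1) 3 (refl Nat 1) (vcons (Eq Nat 1 1) 2 (refl Nat 1) (vcons (Eq Nat 1 1) 1 (refl Nat 1) (vcons (Eq Nat 1 1) 0 (refl Nat 1) (vnil (Eq Nat 1 1)))))))


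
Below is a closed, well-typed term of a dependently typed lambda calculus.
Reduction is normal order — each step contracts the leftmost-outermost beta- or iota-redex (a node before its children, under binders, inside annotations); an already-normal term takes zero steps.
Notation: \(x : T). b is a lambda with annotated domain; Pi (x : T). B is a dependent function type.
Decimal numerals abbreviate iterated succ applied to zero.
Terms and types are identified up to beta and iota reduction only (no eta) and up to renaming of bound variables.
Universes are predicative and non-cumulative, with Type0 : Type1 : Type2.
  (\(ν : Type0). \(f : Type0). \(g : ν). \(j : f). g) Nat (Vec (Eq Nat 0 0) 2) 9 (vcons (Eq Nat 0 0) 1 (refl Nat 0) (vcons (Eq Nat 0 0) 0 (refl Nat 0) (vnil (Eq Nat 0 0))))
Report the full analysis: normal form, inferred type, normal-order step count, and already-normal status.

resulting normal form:
  9
type:
  Nat
steps to reach normal form (normal order): 4
term was already normal: no
first contracted redex: a beta-redex


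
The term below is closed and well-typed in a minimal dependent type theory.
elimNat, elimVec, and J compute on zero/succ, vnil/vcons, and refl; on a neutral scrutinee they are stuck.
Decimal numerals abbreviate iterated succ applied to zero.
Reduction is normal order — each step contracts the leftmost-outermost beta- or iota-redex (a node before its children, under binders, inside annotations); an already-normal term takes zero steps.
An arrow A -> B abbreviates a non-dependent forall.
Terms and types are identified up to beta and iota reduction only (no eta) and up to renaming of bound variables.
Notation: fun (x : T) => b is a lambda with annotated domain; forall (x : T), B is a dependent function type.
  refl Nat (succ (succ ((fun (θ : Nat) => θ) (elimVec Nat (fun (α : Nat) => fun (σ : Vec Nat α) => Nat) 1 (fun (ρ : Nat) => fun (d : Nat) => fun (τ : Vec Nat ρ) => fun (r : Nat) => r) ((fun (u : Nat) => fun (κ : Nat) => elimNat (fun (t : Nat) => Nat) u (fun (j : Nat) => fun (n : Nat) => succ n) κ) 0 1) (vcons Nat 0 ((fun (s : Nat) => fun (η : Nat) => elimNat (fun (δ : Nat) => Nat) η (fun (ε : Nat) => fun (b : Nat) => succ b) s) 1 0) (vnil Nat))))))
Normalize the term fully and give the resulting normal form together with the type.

resulting normal form:
  refl Nat 3
the term's type:
  Eq Nat 3 3
observation: the first redex contracted is a beta-redex; the normal form is reached in 7 normal-order steps.


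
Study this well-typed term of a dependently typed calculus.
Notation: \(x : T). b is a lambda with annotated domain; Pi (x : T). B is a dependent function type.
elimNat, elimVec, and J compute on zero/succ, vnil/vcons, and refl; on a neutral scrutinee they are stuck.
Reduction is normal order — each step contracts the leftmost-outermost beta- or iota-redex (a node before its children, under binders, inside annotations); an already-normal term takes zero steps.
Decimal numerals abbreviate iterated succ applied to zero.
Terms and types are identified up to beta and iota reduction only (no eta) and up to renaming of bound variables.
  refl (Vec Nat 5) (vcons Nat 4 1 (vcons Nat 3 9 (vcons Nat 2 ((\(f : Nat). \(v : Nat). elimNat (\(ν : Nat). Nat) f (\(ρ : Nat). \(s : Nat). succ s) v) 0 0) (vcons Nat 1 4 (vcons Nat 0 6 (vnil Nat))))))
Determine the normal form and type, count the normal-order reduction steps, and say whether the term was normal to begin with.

normal form:
  refl (Vec Nat 5) (vcons Nat 4 1 (vcons Nat 3 9 (vcons Nat 2 0 (vcons Nat 1 4 (vcons Nat 0 6 (vnil Nat))))))
the term's type:
  Eq (Vec Nat 5) (vcons Nat 4 1 (vcons Nat 3 9 (vcons Nat 2 0 (vcons Nat 1 4 (vcons Nat 0 6 (vnil Nat)))))) (vcons Nat 4 1 (vcons Nat 3 9 (vcons Nat 2 0 (vcons Nat 1 4 (vcons Nat 0 6 (vnil Nat))))))
normal-order step count: 3
term was already normal: no
first redex: a beta-redex


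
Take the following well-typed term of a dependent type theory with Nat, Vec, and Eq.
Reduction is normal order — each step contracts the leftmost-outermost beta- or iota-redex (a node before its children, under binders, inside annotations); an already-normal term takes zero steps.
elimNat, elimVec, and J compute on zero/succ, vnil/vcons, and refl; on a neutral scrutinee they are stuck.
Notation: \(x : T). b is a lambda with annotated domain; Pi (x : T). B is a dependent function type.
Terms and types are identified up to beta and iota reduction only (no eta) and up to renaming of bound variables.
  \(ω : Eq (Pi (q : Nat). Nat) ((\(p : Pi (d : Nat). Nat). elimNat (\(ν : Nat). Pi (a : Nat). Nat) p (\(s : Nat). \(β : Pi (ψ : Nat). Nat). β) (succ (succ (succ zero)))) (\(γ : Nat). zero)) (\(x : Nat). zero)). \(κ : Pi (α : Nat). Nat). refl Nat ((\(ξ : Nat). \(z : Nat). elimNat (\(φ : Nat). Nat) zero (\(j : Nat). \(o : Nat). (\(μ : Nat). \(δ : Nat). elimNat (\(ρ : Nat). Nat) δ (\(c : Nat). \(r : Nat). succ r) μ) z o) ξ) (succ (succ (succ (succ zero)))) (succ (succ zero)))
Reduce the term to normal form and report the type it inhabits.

resulting normal form:
  \(ω : Eq (Pi (q : Nat). Nat) (\(p : Nat). zero) (\(d : Nat). zero)). \(ν : Pi (a : Nat). Nat). refl Nat (succ (succ (succ (succ (succ (succ (succ (succ zero))))))))
inferred type:
  Pi (ω : Eq (Pi (q : Nat). Nat) (\(p : Nat). zero) (\(d : Nat). zero)). Pi (ν : Pi (a : Nat). Nat). Eq Nat (succ (succ (succ (succ (succ (succ (succ (succ zero)))))))) (succ (succ (succ (succ (succ (succ (succ (succ zero))))))))
observation: contracting a beta-redex first, the term normalizes in 62 steps.


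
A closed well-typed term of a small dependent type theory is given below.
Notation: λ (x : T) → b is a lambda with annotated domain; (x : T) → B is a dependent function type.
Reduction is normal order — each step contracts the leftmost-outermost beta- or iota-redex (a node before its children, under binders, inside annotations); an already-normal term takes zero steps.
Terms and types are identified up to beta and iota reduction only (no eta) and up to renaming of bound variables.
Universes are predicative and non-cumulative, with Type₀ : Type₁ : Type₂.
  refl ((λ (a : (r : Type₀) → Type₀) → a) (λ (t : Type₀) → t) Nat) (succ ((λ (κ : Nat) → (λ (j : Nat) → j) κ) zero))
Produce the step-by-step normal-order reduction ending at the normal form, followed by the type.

normal-order reduction sequence:
  refl ((λ (a : (r : Type₀) → Type₀) → a) (λ (t : Type₀) → t) Nat) (succ ((λ (κ : Nat) → (λ (j : Nat) → j) κ) zero))
  ~> refl ((λ (a : Type₀) → a) Nat) (succ ((λ (r : Nat) → (λ (t : Nat) → t) r) zero))
  ~> refl Nat (succ ((λ (a : Nat) → (λ (r : Nat) → r) a) zero))
  ~> refl Nat (succ ((λ (a : Nat) → a) zero))
  ~> refl Nat (succ zero)
the term's type:
  Eq Nat (succ zero) (succ zero)


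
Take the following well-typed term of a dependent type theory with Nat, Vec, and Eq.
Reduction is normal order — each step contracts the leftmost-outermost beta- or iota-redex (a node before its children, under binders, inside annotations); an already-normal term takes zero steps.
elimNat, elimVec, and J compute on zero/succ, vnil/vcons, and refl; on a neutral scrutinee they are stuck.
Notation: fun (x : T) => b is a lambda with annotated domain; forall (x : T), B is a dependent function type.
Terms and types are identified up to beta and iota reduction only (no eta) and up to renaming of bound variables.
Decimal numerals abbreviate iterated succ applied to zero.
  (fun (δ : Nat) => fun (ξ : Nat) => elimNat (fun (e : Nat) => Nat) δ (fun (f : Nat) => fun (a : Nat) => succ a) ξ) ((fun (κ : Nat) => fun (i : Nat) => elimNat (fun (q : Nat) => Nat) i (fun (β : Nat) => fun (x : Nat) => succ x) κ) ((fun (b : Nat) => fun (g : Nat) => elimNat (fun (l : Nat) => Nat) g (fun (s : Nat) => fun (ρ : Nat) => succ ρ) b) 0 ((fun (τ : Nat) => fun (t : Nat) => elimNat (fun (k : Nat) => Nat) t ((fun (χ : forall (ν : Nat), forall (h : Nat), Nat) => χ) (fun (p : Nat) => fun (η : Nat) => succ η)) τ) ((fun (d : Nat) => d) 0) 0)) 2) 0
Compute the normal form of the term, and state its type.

reduced normal form:
  2
inferred type:
  Nat
observation: 14 normal-order steps separate the term from its normal form.


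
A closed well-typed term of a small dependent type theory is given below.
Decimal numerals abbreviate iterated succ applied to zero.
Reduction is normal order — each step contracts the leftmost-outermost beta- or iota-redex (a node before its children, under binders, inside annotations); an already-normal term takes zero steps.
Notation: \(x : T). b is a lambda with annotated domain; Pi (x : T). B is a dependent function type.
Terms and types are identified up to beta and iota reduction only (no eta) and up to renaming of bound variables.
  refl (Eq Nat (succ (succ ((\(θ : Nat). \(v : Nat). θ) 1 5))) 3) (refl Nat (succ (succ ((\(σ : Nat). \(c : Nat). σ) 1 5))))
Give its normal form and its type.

normal form:
  refl (Eq Nat 3 3) (refl Nat 3)
inferred type:
  Eq (Eq Nat 3 3) (refl Nat 3) (refl Nat 3)


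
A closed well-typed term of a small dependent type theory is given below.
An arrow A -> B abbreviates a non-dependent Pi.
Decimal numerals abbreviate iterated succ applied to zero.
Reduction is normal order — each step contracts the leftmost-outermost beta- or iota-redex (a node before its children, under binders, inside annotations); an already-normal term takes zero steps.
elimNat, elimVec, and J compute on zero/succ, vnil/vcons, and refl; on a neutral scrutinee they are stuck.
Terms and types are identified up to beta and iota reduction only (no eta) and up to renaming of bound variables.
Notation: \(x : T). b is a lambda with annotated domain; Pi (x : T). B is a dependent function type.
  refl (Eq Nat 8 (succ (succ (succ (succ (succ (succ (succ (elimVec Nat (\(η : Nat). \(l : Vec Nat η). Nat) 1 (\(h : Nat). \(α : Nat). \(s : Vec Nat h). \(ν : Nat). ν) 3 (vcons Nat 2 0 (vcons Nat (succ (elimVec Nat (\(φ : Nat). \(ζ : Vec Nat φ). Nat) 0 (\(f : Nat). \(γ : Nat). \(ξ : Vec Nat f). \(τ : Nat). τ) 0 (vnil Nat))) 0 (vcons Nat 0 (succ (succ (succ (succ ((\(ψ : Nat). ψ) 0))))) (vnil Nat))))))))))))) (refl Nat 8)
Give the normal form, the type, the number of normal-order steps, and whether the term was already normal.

reduced normal form:
  refl (Eq Nat 8 8) (refl Nat 8)
the term's type:
  Eq (Eq Nat 8 8) (refl Nat 8) (refl Nat 8)
reduction steps (normal order): 16
term was already normal: no
first redex: an elimVec iota-redex
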